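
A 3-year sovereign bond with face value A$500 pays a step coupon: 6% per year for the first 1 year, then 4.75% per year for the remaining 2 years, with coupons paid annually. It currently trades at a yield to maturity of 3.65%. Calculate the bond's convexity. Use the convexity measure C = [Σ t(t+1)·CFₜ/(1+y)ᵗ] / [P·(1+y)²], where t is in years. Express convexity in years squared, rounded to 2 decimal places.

10.42

With y = 0.0365:
  t   CF        PV=CF/(1+0.0365)^t    t·PV        t(t+1)·PV
  1        30.00        28.9436        28.9436          57.8871
  2        23.75        22.1068        44.2135         132.6405
  3       523.75       470.3446     1,411.0337       5,644.1346
  Σ                    521.3949     1,484.1907       5,834.6623
P = 521.3949.
Convexity = Σ t(t+1)·PV / [P·(1+y)²] = 5,834.6623 / (521.3949 × 1.074332) = 10.41623.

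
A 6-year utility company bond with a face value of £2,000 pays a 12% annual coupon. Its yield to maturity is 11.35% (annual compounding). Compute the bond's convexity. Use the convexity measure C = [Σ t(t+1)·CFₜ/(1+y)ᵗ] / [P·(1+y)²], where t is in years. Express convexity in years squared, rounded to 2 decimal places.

With y = 0.1135:
  t   CF        PV=CF/(1+0.1135)^t    t·PV        t(t+1)·PV
  1       240.00       215.5366       215.5366         431.0732
  2       240.00       193.5668       387.1335       1,161.4006
  3       240.00       173.8363       521.5090       2,086.0361
  4       240.00       156.1171       624.4682       3,122.3411
  5       240.00       140.2039       701.0196       4,206.1174
  6     2,240.00     1,175.1862     7,051.1173      49,357.8212
  Σ                  2,054.4469     9,500.7843      60,364.7897
P = 2,054.4469.
Convexity = Σ t(t+1)·PV / [P·(1+y)²] = 60,364.7897 / (2,054.4469 × 1.239882) = 23.69782.

23.70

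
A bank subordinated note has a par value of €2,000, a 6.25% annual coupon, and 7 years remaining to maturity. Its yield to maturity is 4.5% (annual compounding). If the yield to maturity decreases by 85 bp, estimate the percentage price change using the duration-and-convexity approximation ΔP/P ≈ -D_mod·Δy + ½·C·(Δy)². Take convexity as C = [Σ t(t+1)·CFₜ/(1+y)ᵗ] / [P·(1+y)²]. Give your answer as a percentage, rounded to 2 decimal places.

+4.98%

With y = 0.045:
  t   CF        PV=CF/(1+0.045)^t    t·PV        t(t+1)·PV
  1       125.00       119.6172       119.6172         239.2344
  2       125.00       114.4662       228.9325         686.7975
  3       125.00       109.5371       328.6112       1,314.4449
  4       125.00       104.8202       419.2807       2,096.4034
  5       125.00       100.3064       501.5319       3,009.1914
  6       125.00        95.9870       575.9218       4,031.4526
  7     2,125.00     1,561.5105    10,930.5733      87,444.5865
  Σ                  2,206.2445    13,104.4686      98,822.1107
P = 2,206.2445; D_Mac = 5.93972 yrs; D_mod = 5.68394 yrs; C = 41.01738.
Duration effect: -5.68394 × (-0.0085) = +0.048313
Convexity effect: 0.5 × 41.01738 × (-0.0085)² = +0.0014818
ΔP/P ≈ +0.048313 + 0.0014818 = +0.049795 = +4.9795%.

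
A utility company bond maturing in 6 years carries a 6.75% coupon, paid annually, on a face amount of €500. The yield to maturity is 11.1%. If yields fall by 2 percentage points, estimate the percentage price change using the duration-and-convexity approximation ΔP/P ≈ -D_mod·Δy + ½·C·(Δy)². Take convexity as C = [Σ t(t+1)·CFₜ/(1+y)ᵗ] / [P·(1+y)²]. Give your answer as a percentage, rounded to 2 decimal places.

With y = 0.111:
  t   CF        PV=CF/(1+0.111)^t    t·PV        t(t+1)·PV
  1        33.75        30.3780        30.3780          60.7561
  2        33.75        27.3430        54.6859         164.0578
  3        33.75        24.6111        73.8334         295.3336
  4        33.75        22.1522        88.6089         443.0447
  5        33.75        19.9390        99.6950         598.1702
  6       533.75       283.8269     1,702.9613      11,920.7293
  Σ                    408.2503     2,050.1627      13,482.0916
P = 408.2503; D_Mac = 5.02183 yrs; D_mod = 4.52010 yrs; C = 26.75486.
Duration effect: -4.52010 × (-0.02) = +0.090402
Convexity effect: 0.5 × 26.75486 × (-0.02)² = +0.0053510
ΔP/P ≈ +0.090402 + 0.0053510 = +0.095753 = +9.5753%.

+9.58%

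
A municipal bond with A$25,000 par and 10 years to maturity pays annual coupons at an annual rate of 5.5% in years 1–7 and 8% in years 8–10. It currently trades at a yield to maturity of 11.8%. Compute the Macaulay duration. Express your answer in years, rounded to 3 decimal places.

Periodic yield y = 0.118. Discount each cash flow and weight by its year:
  t   CF        PV=CF/(1+0.118)^t    t·PV
  1     1,375.00     1,229.8748     1,229.8748
  2     1,375.00     1,100.0669     2,200.1338
  3     1,375.00       983.9596     2,951.8789
  4     1,375.00       880.1070     3,520.4281
  5     1,375.00       787.2156     3,936.0779
  6     1,375.00       704.1284     4,224.7706
  7     1,375.00       629.8108     4,408.6753
  8     2,000.00       819.3993     6,555.1941
  9     2,000.00       732.9153     6,596.2373
  10   27,000.00     8,850.0501    88,500.5009
  Σ                 16,717.5277   124,123.7716
Price P = Σ PV = 16,717.5277.
Macaulay duration = Σ(t·PV) / P = 124,123.7716 / 16,717.5277 = 7.42477 years.

7.425 years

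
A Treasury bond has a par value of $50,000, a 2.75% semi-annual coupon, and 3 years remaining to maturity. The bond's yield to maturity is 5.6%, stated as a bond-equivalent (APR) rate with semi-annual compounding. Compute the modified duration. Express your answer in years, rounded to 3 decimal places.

2.816 years

Periodic yield y = 0.028. First find Macaulay duration:
  t   CF        PV=CF/(1+0.028)^t    t·PV
  1       687.50       668.7743       668.7743
  2       687.50       650.5587     1,301.1174
  3       687.50       632.8392     1,898.5175
  4       687.50       615.6023     2,462.4093
  5       687.50       598.8349     2,994.1747
  6    50,687.50    42,947.9248   257,687.5486
  Σ                 46,114.5342   267,012.5417
P = 46,114.5342; Macaulay duration = 267,012.5417 / 46,114.5342 = 5.79020 half-year periods = 2.89510 years.
Modified duration = D_Mac / (1 + y) = 2.89510 / 1.028 = 2.81625 years.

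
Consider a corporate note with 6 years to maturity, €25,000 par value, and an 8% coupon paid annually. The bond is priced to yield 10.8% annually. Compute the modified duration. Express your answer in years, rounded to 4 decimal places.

4.4396 years

Periodic yield y = 0.108. First find Macaulay duration:
  t   CF        PV=CF/(1+0.108)^t    t·PV
  1     2,000.00     1,805.0542     1,805.0542
  2     2,000.00     1,629.1102     3,258.2205
  3     2,000.00     1,470.3161     4,410.9483
  4     2,000.00     1,327.0001     5,308.0004
  5     2,000.00     1,197.6535     5,988.2676
  6    27,000.00    14,592.3488    87,554.0928
  Σ                 22,021.4829   108,324.5837
P = 22,021.4829; Macaulay duration = 108,324.5837 / 22,021.4829 = 4.91904 years.
Modified duration = D_Mac / (1 + y) = 4.91904 / 1.108 = 4.43957 years.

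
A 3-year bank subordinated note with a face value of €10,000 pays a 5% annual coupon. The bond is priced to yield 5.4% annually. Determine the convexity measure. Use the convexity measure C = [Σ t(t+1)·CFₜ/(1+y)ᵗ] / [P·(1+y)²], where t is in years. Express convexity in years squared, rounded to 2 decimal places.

10.12

With y = 0.054:
  t   CF        PV=CF/(1+0.054)^t    t·PV        t(t+1)·PV
  1       500.00       474.3833       474.3833         948.7666
  2       500.00       450.0790       900.1581       2,700.4742
  3    10,500.00     8,967.4191    26,902.2572     107,609.0290
  Σ                  9,891.8814    28,276.7986     111,258.2698
P = 9,891.8814.
Convexity = Σ t(t+1)·PV / [P·(1+y)²] = 111,258.2698 / (9,891.8814 × 1.110916) = 10.12447.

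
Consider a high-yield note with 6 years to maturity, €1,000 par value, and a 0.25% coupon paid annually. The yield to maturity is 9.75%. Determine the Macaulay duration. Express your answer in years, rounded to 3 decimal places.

Periodic yield y = 0.0975. Discount each cash flow and weight by its year:
  t   CF        PV=CF/(1+0.0975)^t    t·PV
  1         2.50         2.2779         2.2779
  2         2.50         2.0755         4.1511
  3         2.50         1.8912         5.6735
  4         2.50         1.7231         6.8926
  5         2.50         1.5701         7.8503
  6     1,002.50       573.6635     3,441.9809
  Σ                    583.2013     3,468.8263
Price P = Σ PV = 583.2013.
Macaulay duration = Σ(t·PV) / P = 3,468.8263 / 583.2013 = 5.94791 years.

5.948 years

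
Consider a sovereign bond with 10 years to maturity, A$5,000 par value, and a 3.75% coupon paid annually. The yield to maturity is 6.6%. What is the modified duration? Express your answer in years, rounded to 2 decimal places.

7.79 years

Periodic yield y = 0.066. First find Macaulay duration:
  t   CF        PV=CF/(1+0.066)^t    t·PV
  1       187.50       175.8912       175.8912
  2       187.50       165.0011       330.0022
  3       187.50       154.7853       464.3558
  4       187.50       145.2020       580.8078
  5       187.50       136.2120       681.0598
  6       187.50       127.7786       766.6715
  7       187.50       119.8673       839.0713
  8       187.50       112.4459       899.5672
  9       187.50       105.4840       949.3556
  10    5,187.50     2,737.7013    27,377.0130
  Σ                  3,980.3686    33,063.7955
P = 3,980.3686; Macaulay duration = 33,063.7955 / 3,980.3686 = 8.30672 years.
Modified duration = D_Mac / (1 + y) = 8.30672 / 1.066 = 7.79242 years.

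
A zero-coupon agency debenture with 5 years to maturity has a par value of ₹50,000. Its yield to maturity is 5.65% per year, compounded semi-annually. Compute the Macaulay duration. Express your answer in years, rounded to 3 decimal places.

5.000 years

A zero-coupon bond has a single cash flow at maturity, so its Macaulay duration equals its maturity: 5 years.
(Equivalently: 10 semi-annual periods ÷ 2 = 5 years.)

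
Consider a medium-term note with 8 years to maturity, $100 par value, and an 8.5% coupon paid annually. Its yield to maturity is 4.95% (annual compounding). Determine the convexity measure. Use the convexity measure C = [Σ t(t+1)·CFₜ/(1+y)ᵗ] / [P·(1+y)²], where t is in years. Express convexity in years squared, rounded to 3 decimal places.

With y = 0.0495:
  t   CF        PV=CF/(1+0.0495)^t    t·PV        t(t+1)·PV
  1         8.50         8.0991         8.0991          16.1982
  2         8.50         7.7171        15.4342          46.3026
  3         8.50         7.3531        22.0594          88.2374
  4         8.50         7.0063        28.0252         140.1261
  5         8.50         6.6759        33.3793         200.2756
  6         8.50         6.3610        38.1659         267.1613
  7         8.50         6.0610        42.4268         339.4141
  8       108.50        73.7174       589.7395       5,307.6551
  Σ                    122.9909       777.3292       6,405.3704
P = 122.9909.
Convexity = Σ t(t+1)·PV / [P·(1+y)²] = 6,405.3704 / (122.9909 × 1.101450) = 47.28317.

47.283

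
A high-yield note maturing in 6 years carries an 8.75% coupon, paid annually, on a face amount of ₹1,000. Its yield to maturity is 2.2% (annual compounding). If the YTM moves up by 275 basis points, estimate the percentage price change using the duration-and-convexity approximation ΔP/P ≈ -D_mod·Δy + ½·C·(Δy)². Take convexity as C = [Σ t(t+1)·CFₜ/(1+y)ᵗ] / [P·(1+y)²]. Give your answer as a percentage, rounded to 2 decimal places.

-12.47%

With y = 0.022:
  t   CF        PV=CF/(1+0.022)^t    t·PV        t(t+1)·PV
  1        87.50        85.6164        85.6164         171.2329
  2        87.50        83.7734       167.5468         502.6405
  3        87.50        81.9701       245.9102         983.6410
  4        87.50        80.2056       320.8222       1,604.1112
  5        87.50        78.4790       392.3951       2,354.3706
  6     1,087.50       954.3856     5,726.3138      40,084.1964
  Σ                  1,364.4302     6,938.6046      45,700.1926
P = 1,364.4302; D_Mac = 5.08535 yrs; D_mod = 4.97588 yrs; C = 32.06749.
Duration effect: -4.97588 × (+0.0275) = -0.136837
Convexity effect: 0.5 × 32.06749 × (0.0275)² = +0.0121255
ΔP/P ≈ -0.136837 + 0.0121255 = -0.124711 = -12.4711%.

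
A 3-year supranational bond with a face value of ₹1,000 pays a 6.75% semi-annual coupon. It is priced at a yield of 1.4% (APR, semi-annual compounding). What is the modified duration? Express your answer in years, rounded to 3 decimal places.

2.765 years

Periodic yield y = 0.007. First find Macaulay duration:
  t   CF        PV=CF/(1+0.007)^t    t·PV
  1        33.75        33.5154        33.5154
  2        33.75        33.2824        66.5648
  3        33.75        33.0511        99.1532
  4        33.75        32.8213       131.2852
  5        33.75        32.5932       162.9658
  6     1,033.75       991.3767     5,948.2601
  Σ                  1,156.6400     6,441.7445
P = 1,156.6400; Macaulay duration = 6,441.7445 / 1,156.6400 = 5.56936 half-year periods = 2.78468 years.
Modified duration = D_Mac / (1 + y) = 2.78468 / 1.007 = 2.76532 years.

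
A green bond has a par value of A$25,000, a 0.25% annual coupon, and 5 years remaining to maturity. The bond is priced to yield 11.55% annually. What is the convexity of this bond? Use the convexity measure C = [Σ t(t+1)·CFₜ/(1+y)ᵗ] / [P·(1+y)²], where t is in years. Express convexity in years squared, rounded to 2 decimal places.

23.89

With y = 0.1155:
  t   CF        PV=CF/(1+0.1155)^t    t·PV        t(t+1)·PV
  1        62.50        56.0287        56.0287         112.0574
  2        62.50        50.2274       100.4548         301.3645
  3        62.50        45.0268       135.0805         540.3219
  4        62.50        40.3647       161.4588         807.2940
  5    25,062.50    14,510.3042    72,551.5209     435,309.1256
  Σ                 14,701.9518    73,004.5437     437,070.1633
P = 14,701.9518.
Convexity = Σ t(t+1)·PV / [P·(1+y)²] = 437,070.1633 / (14,701.9518 × 1.244340) = 23.89115.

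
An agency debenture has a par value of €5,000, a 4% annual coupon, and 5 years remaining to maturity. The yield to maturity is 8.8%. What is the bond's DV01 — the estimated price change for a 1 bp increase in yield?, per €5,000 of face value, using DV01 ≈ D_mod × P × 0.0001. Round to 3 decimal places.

€1.711

Periodic yield y = 0.088.
  t   CF        PV=CF/(1+0.088)^t    t·PV
  1       200.00       183.8235       183.8235
  2       200.00       168.9554       337.9109
  3       200.00       155.2899       465.8698
  4       200.00       142.7297       570.9189
  5     5,200.00     3,410.8205    17,054.1026
  Σ                  4,061.6192    18,612.6257
P = 4,061.6192; D_Mac = 4.58256 yrs; D_mod = 4.21191 yrs.
DV01 ≈ 4.21191 × 4,061.6192 × 0.0001 = 1.710719.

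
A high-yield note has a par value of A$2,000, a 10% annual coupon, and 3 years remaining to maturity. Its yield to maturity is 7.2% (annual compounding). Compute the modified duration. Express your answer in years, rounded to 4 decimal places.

2.5607 years

Periodic yield y = 0.072. First find Macaulay duration:
  t   CF        PV=CF/(1+0.072)^t    t·PV
  1       200.00       186.5672       186.5672
  2       200.00       174.0365       348.0731
  3     2,200.00     1,785.8226     5,357.4679
  Σ                  2,146.4263     5,892.1082
P = 2,146.4263; Macaulay duration = 5,892.1082 / 2,146.4263 = 2.74508 years.
Modified duration = D_Mac / (1 + y) = 2.74508 / 1.072 = 2.56071 years.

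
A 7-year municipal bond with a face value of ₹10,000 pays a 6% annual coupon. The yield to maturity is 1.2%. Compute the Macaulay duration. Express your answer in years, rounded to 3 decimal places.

6.075 years

Periodic yield y = 0.012. Discount each cash flow and weight by its year:
  t   CF        PV=CF/(1+0.012)^t    t·PV
  1       600.00       592.8854       592.8854
  2       600.00       585.8551     1,171.7102
  3       600.00       578.9082     1,736.7246
  4       600.00       572.0437     2,288.1748
  5       600.00       565.2606     2,826.3028
  6       600.00       558.5579     3,351.3472
  7    10,600.00     9,750.8456    68,255.9189
  Σ                 13,204.3564    80,223.0640
Price P = Σ PV = 13,204.3564.
Macaulay duration = Σ(t·PV) / P = 80,223.0640 / 13,204.3564 = 6.07550 years.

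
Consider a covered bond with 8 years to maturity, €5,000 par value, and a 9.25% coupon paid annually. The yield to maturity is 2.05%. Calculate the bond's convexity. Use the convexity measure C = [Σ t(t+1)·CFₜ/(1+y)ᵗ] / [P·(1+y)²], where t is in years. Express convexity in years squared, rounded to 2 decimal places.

50.82

With y = 0.0205:
  t   CF        PV=CF/(1+0.0205)^t    t·PV        t(t+1)·PV
  1       462.50       453.2092       453.2092         906.4184
  2       462.50       444.1051       888.2101       2,664.6303
  3       462.50       435.1838     1,305.5514       5,222.2055
  4       462.50       426.4417     1,705.7669       8,528.8347
  5       462.50       417.8753     2,089.3765      12,536.2587
  6       462.50       409.4809     2,456.8856      17,198.1991
  7       462.50       401.2552     2,808.7864      22,470.2912
  8     5,462.50     4,643.9483    37,151.5865     334,364.2787
  Σ                  7,631.4995    48,859.3726     403,891.1166
P = 7,631.4995.
Convexity = Σ t(t+1)·PV / [P·(1+y)²] = 403,891.1166 / (7,631.4995 × 1.041420) = 50.81927.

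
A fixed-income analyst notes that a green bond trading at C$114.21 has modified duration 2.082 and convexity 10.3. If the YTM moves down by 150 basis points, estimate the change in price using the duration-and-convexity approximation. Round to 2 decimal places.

Duration effect: -D_mod·Δy = -2.082 × (-0.015) = +0.031230
Convexity effect: ½·C·(Δy)² = 0.5 × 10.3 × (-0.015)² = +0.00115875
ΔP/P ≈ +0.031230 + 0.00115875 = +0.03238875
ΔP ≈ 114.21 × (+0.03238875) = +3.6991191375.

+C$3.70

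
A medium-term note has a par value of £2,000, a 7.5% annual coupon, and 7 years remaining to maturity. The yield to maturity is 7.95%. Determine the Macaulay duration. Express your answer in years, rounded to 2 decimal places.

Periodic yield y = 0.0795. Discount each cash flow and weight by its year:
  t   CF        PV=CF/(1+0.0795)^t    t·PV
  1       150.00       138.9532       138.9532
  2       150.00       128.7200       257.4400
  3       150.00       119.2404       357.7211
  4       150.00       110.4589       441.8356
  5       150.00       102.3241       511.6206
  6       150.00        94.7884       568.7306
  7     2,150.00     1,258.5774     8,810.0419
  Σ                  1,953.0624    11,086.3430
Price P = Σ PV = 1,953.0624.
Macaulay duration = Σ(t·PV) / P = 11,086.3430 / 1,953.0624 = 5.67639 years.

5.68 years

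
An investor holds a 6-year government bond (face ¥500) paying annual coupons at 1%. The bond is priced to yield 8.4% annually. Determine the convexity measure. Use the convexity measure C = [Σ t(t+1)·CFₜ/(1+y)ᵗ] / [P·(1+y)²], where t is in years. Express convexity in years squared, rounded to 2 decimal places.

34.26

With y = 0.084:
  t   CF        PV=CF/(1+0.084)^t    t·PV        t(t+1)·PV
  1         5.00         4.6125         4.6125           9.2251
  2         5.00         4.2551         8.5102          25.5307
  3         5.00         3.9254        11.7762          47.1046
  4         5.00         3.6212        14.4848          72.4241
  5         5.00         3.3406        16.7030         100.2178
  6       505.00       311.2545     1,867.5272      13,072.6904
  Σ                    331.0094     1,923.6139      13,327.1926
P = 331.0094.
Convexity = Σ t(t+1)·PV / [P·(1+y)²] = 13,327.1926 / (331.0094 × 1.175056) = 34.26414.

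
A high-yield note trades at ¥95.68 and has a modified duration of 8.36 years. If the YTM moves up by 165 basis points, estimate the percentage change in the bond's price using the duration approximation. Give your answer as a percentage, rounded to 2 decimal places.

Duration approximation: ΔP/P ≈ -D_mod · Δy = -8.36 × (+0.0165) = -0.137940.
As a percentage: -13.7940%.

-13.79%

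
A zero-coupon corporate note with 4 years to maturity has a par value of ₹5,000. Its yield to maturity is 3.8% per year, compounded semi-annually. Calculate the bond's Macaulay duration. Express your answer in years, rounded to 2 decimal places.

4.00 years

A zero-coupon bond has a single cash flow at maturity, so its Macaulay duration equals its maturity: 4 years.
(Equivalently: 8 semi-annual periods ÷ 2 = 4 years.)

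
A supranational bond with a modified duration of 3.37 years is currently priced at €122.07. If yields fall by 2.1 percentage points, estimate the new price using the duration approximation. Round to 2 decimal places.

Duration approximation: ΔP/P ≈ -D_mod · Δy = -3.37 × (-0.021) = +0.070770.
New price ≈ 122.07 × (1 + 0.070770) = 130.7088939.

€130.71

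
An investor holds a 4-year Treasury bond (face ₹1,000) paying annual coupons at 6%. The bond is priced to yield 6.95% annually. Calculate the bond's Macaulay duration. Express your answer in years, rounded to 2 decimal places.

3.67 years

Periodic yield y = 0.0695. Discount each cash flow and weight by its year:
  t   CF        PV=CF/(1+0.0695)^t    t·PV
  1        60.00        56.1010        56.1010
  2        60.00        52.4553       104.9107
  3        60.00        49.0466       147.1398
  4     1,060.00       810.1822     3,240.7289
  Σ                    967.7851     3,548.8803
Price P = Σ PV = 967.7851.
Macaulay duration = Σ(t·PV) / P = 3,548.8803 / 967.7851 = 3.66701 years.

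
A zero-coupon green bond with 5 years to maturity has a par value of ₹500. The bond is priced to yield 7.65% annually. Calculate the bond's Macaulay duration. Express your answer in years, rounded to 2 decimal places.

5.00 years

A zero-coupon bond has a single cash flow at maturity, so its Macaulay duration equals its maturity: 5 years.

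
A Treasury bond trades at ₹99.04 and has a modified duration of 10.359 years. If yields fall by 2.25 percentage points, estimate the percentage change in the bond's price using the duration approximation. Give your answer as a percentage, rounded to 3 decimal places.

+23.308%

Duration approximation: ΔP/P ≈ -D_mod · Δy = -10.359 × (-0.0225) = +0.2330775.
As a percentage: +23.30775%.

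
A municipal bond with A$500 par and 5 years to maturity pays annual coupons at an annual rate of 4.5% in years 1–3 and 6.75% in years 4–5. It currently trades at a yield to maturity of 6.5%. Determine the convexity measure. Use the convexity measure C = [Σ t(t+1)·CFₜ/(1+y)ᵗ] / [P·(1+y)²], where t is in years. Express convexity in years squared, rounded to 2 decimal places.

23.36

With y = 0.065:
  t   CF        PV=CF/(1+0.065)^t    t·PV        t(t+1)·PV
  1        22.50        21.1268        21.1268          42.2535
  2        22.50        19.8373        39.6747         119.0240
  3        22.50        18.6266        55.8798         223.5193
  4        33.75        26.2347       104.9386         524.6931
  5       533.75       389.5739     1,947.8695      11,687.2169
  Σ                    475.3992     2,169.4893      12,596.7068
P = 475.3992.
Convexity = Σ t(t+1)·PV / [P·(1+y)²] = 12,596.7068 / (475.3992 × 1.134225) = 23.36142.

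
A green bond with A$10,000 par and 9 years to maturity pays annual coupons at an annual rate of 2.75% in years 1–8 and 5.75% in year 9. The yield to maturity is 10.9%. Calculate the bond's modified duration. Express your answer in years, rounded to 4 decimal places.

6.9610 years

Periodic yield y = 0.109. First find Macaulay duration:
  t   CF        PV=CF/(1+0.109)^t    t·PV
  1       275.00       247.9711       247.9711
  2       275.00       223.5989       447.1977
  3       275.00       201.6221       604.8662
  4       275.00       181.8053       727.2211
  5       275.00       163.9362       819.6812
  6       275.00       147.8235       886.9409
  7       275.00       133.2944       933.0607
  8       275.00       120.1933       961.5465
  9    10,575.00     4,167.7001    37,509.3009
  Σ                  5,587.9449    43,137.7865
P = 5,587.9449; Macaulay duration = 43,137.7865 / 5,587.9449 = 7.71979 years.
Modified duration = D_Mac / (1 + y) = 7.71979 / 1.109 = 6.96104 years.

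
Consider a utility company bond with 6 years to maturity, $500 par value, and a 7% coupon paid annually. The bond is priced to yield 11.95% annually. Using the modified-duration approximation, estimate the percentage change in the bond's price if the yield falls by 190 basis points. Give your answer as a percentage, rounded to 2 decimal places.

+8.45%

Periodic yield y = 0.1195. Modified duration first:
  t   CF        PV=CF/(1+0.1195)^t    t·PV
  1        35.00        31.2640        31.2640
  2        35.00        27.9267        55.8534
  3        35.00        24.9457        74.8371
  4        35.00        22.2829        89.1316
  5        35.00        19.9043        99.5216
  6       535.00       271.7748     1,630.6488
  Σ                    398.0984     1,981.2566
P = 398.0984; D_Mac = 4.97680 yrs; D_mod = 4.97680/(1+0.1195) = 4.44556 yrs.
ΔP/P ≈ -D_mod · Δy = -4.44556 × (-0.019) = +0.084466 = +8.4466%.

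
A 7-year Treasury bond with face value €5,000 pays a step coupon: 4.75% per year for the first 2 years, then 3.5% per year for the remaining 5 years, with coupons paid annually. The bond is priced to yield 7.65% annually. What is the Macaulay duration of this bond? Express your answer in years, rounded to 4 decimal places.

6.0905 years

Periodic yield y = 0.0765. Discount each cash flow and weight by its year:
  t   CF        PV=CF/(1+0.0765)^t    t·PV
  1       237.50       220.6224       220.6224
  2       237.50       204.9442       409.8883
  3       175.00       140.2801       420.8402
  4       175.00       130.3113       521.2450
  5       175.00       121.0509       605.2543
  6       175.00       112.4485       674.6913
  7     5,175.00     3,088.9588    21,622.7116
  Σ                  4,018.6161    24,475.2530
Price P = Σ PV = 4,018.6161.
Macaulay duration = Σ(t·PV) / P = 24,475.2530 / 4,018.6161 = 6.09047 years.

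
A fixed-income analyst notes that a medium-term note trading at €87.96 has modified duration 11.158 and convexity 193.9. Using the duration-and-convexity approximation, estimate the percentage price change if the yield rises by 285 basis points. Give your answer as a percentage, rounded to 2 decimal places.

-23.93%

Duration effect: -D_mod·Δy = -11.158 × (+0.0285) = -0.318003
Convexity effect: ½·C·(Δy)² = 0.5 × 193.9 × (0.0285)² = +0.0787476375
ΔP/P ≈ -0.318003 + 0.0787476375 = -0.2392553625
= -23.92553625%.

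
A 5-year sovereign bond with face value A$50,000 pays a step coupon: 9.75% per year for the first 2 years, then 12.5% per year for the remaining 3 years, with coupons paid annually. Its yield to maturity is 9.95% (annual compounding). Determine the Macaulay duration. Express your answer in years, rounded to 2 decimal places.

4.17 years

Periodic yield y = 0.0995. Discount each cash flow and weight by its year:
  t   CF        PV=CF/(1+0.0995)^t    t·PV
  1     4,875.00     4,433.8336     4,433.8336
  2     4,875.00     4,032.5908     8,065.1816
  3     6,250.00     4,702.1266    14,106.3797
  4     6,250.00     4,276.6044    17,106.4178
  5    56,250.00    35,006.3119   175,031.5596
  Σ                 52,451.4673   218,743.3723
Price P = Σ PV = 52,451.4673.
Macaulay duration = Σ(t·PV) / P = 218,743.3723 / 52,451.4673 = 4.17040 years.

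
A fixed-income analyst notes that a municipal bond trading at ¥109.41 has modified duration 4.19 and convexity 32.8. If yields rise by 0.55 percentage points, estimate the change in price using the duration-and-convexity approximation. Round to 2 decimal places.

-¥2.47

Duration effect: -D_mod·Δy = -4.19 × (+0.0055) = -0.023045
Convexity effect: ½·C·(Δy)² = 0.5 × 32.8 × (0.0055)² = +0.0004961
ΔP/P ≈ -0.023045 + 0.0004961 = -0.0225489
ΔP ≈ 109.41 × (-0.0225489) = -2.467075149.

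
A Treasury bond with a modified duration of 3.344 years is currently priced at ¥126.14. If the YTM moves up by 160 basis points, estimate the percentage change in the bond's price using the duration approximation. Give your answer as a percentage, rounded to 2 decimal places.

-5.35%

Duration approximation: ΔP/P ≈ -D_mod · Δy = -3.344 × (+0.016) = -0.053504.
As a percentage: -5.3504%.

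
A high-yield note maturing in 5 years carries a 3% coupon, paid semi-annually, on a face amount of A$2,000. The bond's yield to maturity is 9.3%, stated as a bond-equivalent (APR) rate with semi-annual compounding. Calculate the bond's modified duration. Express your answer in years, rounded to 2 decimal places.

Periodic yield y = 0.0465. First find Macaulay duration:
  t   CF        PV=CF/(1+0.0465)^t    t·PV
  1        30.00        28.6670        28.6670
  2        30.00        27.3932        54.7864
  3        30.00        26.1760        78.5280
  4        30.00        25.0129       100.0517
  5        30.00        23.9015       119.5075
  6        30.00        22.8395       137.0368
  7        30.00        21.8246       152.7723
  8        30.00        20.8549       166.8389
  9        30.00        19.9282       179.3538
  10    2,030.00     1,288.5572    12,885.5723
  Σ                  1,505.1550    13,903.1147
P = 1,505.1550; Macaulay duration = 13,903.1147 / 1,505.1550 = 9.23700 half-year periods = 4.61850 years.
Modified duration = D_Mac / (1 + y) = 4.61850 / 1.0465 = 4.41328 years.

4.41 years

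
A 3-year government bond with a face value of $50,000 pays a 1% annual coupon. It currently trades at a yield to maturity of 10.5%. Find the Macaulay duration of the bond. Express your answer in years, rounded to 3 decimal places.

Periodic yield y = 0.105. Discount each cash flow and weight by its year:
  t   CF        PV=CF/(1+0.105)^t    t·PV
  1       500.00       452.4887       452.4887
  2       500.00       409.4920       818.9841
  3    50,500.00    37,428.6828   112,286.0485
  Σ                 38,290.6636   113,557.5213
Price P = Σ PV = 38,290.6636.
Macaulay duration = Σ(t·PV) / P = 113,557.5213 / 38,290.6636 = 2.96567 years.

2.966 years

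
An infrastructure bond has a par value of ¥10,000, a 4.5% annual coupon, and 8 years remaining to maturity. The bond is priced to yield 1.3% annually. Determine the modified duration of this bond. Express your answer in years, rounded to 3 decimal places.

6.933 years

Periodic yield y = 0.013. First find Macaulay duration:
  t   CF        PV=CF/(1+0.013)^t    t·PV
  1       450.00       444.2251       444.2251
  2       450.00       438.5243       877.0485
  3       450.00       432.8966     1,298.6898
  4       450.00       427.3412     1,709.3647
  5       450.00       421.8570     2,109.2851
  6       450.00       416.4433     2,498.6596
  7       450.00       411.0990     2,877.6928
  8    10,450.00     9,424.1183    75,392.9461
  Σ                 12,416.5046    87,207.9118
P = 12,416.5046; Macaulay duration = 87,207.9118 / 12,416.5046 = 7.02355 years.
Modified duration = D_Mac / (1 + y) = 7.02355 / 1.013 = 6.93341 years.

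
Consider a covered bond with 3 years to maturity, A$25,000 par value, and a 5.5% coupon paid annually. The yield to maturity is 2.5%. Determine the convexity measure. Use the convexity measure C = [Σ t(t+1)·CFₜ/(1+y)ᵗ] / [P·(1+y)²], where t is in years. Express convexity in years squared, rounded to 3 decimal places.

10.676

With y = 0.025:
  t   CF        PV=CF/(1+0.025)^t    t·PV        t(t+1)·PV
  1     1,375.00     1,341.4634     1,341.4634       2,682.9268
  2     1,375.00     1,308.7448     2,617.4896       7,852.4688
  3    26,375.00    24,491.8095    73,475.4284     293,901.7136
  Σ                 27,142.0177    77,434.3814     304,437.1092
P = 27,142.0177.
Convexity = Σ t(t+1)·PV / [P·(1+y)²] = 304,437.1092 / (27,142.0177 × 1.050625) = 10.67598.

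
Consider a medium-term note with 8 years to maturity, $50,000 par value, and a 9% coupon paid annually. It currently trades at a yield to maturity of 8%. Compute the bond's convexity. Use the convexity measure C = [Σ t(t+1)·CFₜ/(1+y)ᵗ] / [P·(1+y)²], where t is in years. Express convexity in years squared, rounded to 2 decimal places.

With y = 0.08:
  t   CF        PV=CF/(1+0.08)^t    t·PV        t(t+1)·PV
  1     4,500.00     4,166.6667     4,166.6667       8,333.3333
  2     4,500.00     3,858.0247     7,716.0494      23,148.1481
  3     4,500.00     3,572.2451    10,716.7353      42,866.9410
  4     4,500.00     3,307.6343    13,230.5374      66,152.6868
  5     4,500.00     3,062.6244    15,313.1219      91,878.7316
  6     4,500.00     2,835.7633    17,014.5799     119,102.0595
  7     4,500.00     2,625.7068    18,379.9475     147,039.5796
  8    54,500.00    29,444.6542   235,557.2336   2,120,015.1028
  Σ                 52,873.3195   322,094.8716   2,618,536.5827
P = 52,873.3195.
Convexity = Σ t(t+1)·PV / [P·(1+y)²] = 2,618,536.5827 / (52,873.3195 × 1.166400) = 42.45947.

42.46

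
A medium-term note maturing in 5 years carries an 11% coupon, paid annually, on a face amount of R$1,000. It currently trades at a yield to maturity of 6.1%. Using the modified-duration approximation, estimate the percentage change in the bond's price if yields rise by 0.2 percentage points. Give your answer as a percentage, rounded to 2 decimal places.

-0.79%

Periodic yield y = 0.061. Modified duration first:
  t   CF        PV=CF/(1+0.061)^t    t·PV
  1       110.00       103.6758       103.6758
  2       110.00        97.7152       195.4303
  3       110.00        92.0972       276.2917
  4       110.00        86.8023       347.2091
  5     1,110.00       825.5551     4,127.7754
  Σ                  1,205.8455     5,050.3823
P = 1,205.8455; D_Mac = 4.18825 yrs; D_mod = 4.18825/(1+0.061) = 3.94746 yrs.
ΔP/P ≈ -D_mod · Δy = -3.94746 × (+0.002) = -0.007895 = -0.7895%.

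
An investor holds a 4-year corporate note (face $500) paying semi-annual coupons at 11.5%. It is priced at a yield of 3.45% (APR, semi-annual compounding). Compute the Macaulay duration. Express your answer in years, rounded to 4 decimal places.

Periodic yield y = 0.01725. Discount each cash flow and weight by its period:
  t   CF        PV=CF/(1+0.01725)^t    t·PV
  1        28.75        28.2625        28.2625
  2        28.75        27.7832        55.5664
  3        28.75        27.3121        81.9362
  4        28.75        26.8489       107.3957
  5        28.75        26.3936       131.9682
  6        28.75        25.9461       155.6764
  7        28.75        25.5061       178.5427
  8       528.75       461.1357     3,689.0860
  Σ                    649.1883     4,428.4342
Price P = Σ PV = 649.1883.
Macaulay duration = Σ(t·PV) / P = 4,428.4342 / 649.1883 = 6.82149 half-year periods.
In years: 6.82149 / 2 = 3.41075 years.

3.4107 years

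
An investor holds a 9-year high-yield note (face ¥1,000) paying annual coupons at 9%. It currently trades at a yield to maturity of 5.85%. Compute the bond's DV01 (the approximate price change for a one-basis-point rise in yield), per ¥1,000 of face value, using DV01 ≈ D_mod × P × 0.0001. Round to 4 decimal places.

¥0.7788

Periodic yield y = 0.0585.
  t   CF        PV=CF/(1+0.0585)^t    t·PV
  1        90.00        85.0260        85.0260
  2        90.00        80.3269       160.6537
  3        90.00        75.8874       227.6623
  4        90.00        71.6934       286.7735
  5        90.00        67.7311       338.6556
  6        90.00        63.9878       383.9269
  7        90.00        60.4514       423.1599
  8        90.00        57.1105       456.8836
  9     1,090.00       653.4445     5,881.0009
  Σ                  1,215.6590     8,243.7425
P = 1,215.6590; D_Mac = 6.78130 yrs; D_mod = 6.40651 yrs.
DV01 ≈ 6.40651 × 1,215.6590 × 0.0001 = 0.778814.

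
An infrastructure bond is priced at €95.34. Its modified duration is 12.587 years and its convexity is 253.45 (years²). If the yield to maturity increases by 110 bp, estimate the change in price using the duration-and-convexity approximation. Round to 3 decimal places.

Duration effect: -D_mod·Δy = -12.587 × (+0.011) = -0.138457
Convexity effect: ½·C·(Δy)² = 0.5 × 253.45 × (0.011)² = +0.015333725
ΔP/P ≈ -0.138457 + 0.015333725 = -0.123123275
ΔP ≈ 95.34 × (-0.123123275) = -11.7385730385.

-€11.739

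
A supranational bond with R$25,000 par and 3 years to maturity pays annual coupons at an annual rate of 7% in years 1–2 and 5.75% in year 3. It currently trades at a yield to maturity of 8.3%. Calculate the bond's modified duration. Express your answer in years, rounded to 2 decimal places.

Periodic yield y = 0.083. First find Macaulay duration:
  t   CF        PV=CF/(1+0.083)^t    t·PV
  1     1,750.00     1,615.8818     1,615.8818
  2     1,750.00     1,492.0423     2,984.0846
  3    26,437.50    20,813.0158    62,439.0475
  Σ                 23,920.9400    67,039.0139
P = 23,920.9400; Macaulay duration = 67,039.0139 / 23,920.9400 = 2.80252 years.
Modified duration = D_Mac / (1 + y) = 2.80252 / 1.083 = 2.58774 years.

2.59 years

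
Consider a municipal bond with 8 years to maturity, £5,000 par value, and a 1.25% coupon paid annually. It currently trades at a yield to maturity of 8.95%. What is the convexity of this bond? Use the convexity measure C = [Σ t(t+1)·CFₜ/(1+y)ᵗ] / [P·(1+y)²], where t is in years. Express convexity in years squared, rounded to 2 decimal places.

55.93

With y = 0.0895:
  t   CF        PV=CF/(1+0.0895)^t    t·PV        t(t+1)·PV
  1        62.50        57.3658        57.3658         114.7315
  2        62.50        52.6533       105.3066         315.9198
  3        62.50        48.3279       144.9838         579.9353
  4        62.50        44.3579       177.4316         887.1582
  5        62.50        40.7140       203.5700       1,221.4202
  6        62.50        37.3694       224.2167       1,569.5166
  7        62.50        34.2996       240.0974       1,920.7790
  8     5,062.50     2,550.0410    20,400.3278     183,602.9505
  Σ                  2,865.1290    21,553.2997     190,212.4111
P = 2,865.1290.
Convexity = Σ t(t+1)·PV / [P·(1+y)²] = 190,212.4111 / (2,865.1290 × 1.187010) = 55.92941.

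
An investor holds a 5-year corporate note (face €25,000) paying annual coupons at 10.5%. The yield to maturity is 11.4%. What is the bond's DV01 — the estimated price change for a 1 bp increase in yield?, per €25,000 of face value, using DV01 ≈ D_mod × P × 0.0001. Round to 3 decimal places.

€8.942

Periodic yield y = 0.114.
  t   CF        PV=CF/(1+0.114)^t    t·PV
  1     2,625.00     2,356.3734     2,356.3734
  2     2,625.00     2,115.2365     4,230.4729
  3     2,625.00     1,898.7760     5,696.3280
  4     2,625.00     1,704.4668     6,817.8672
  5    27,625.00    16,101.8706    80,509.3531
  Σ                 24,176.7233    99,610.3946
P = 24,176.7233; D_Mac = 4.12009 yrs; D_mod = 3.69847 yrs.
DV01 ≈ 3.69847 × 24,176.7233 × 0.0001 = 8.941687.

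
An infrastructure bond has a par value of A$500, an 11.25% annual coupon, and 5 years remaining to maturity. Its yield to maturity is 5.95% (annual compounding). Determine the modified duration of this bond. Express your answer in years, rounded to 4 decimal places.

3.9448 years

Periodic yield y = 0.0595. First find Macaulay duration:
  t   CF        PV=CF/(1+0.0595)^t    t·PV
  1        56.25        53.0911        53.0911
  2        56.25        50.1096       100.2191
  3        56.25        47.2955       141.8864
  4        56.25        44.6394       178.5577
  5       556.25       416.6441     2,083.2204
  Σ                    611.7796     2,556.9748
P = 611.7796; Macaulay duration = 2,556.9748 / 611.7796 = 4.17957 years.
Modified duration = D_Mac / (1 + y) = 4.17957 / 1.0595 = 3.94485 years.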